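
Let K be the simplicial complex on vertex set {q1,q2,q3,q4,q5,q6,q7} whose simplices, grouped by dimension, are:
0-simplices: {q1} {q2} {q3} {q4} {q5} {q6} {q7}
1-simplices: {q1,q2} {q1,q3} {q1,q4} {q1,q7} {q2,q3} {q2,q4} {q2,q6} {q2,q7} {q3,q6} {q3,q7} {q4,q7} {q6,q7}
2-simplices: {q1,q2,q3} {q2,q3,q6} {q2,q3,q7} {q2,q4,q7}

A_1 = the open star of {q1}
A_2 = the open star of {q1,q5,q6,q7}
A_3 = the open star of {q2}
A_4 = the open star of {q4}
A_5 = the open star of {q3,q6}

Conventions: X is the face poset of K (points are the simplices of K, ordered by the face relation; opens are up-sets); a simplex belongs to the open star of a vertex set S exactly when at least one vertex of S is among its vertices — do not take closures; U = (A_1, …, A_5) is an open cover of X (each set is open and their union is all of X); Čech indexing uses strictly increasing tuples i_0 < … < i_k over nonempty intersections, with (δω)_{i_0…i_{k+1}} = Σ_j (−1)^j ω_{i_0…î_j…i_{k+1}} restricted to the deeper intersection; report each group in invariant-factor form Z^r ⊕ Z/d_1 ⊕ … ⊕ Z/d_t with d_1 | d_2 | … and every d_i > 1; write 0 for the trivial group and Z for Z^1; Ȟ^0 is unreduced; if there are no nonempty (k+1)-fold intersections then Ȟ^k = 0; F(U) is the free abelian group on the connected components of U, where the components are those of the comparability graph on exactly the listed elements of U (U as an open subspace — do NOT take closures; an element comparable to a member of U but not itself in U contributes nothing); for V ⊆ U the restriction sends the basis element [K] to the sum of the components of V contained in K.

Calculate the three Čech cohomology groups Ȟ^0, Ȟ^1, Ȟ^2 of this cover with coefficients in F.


Ȟ^0(U;F) ≅ Z^2,  Ȟ^1(U;F) ≅ Z^3,  Ȟ^2(U;F) ≅ 0

nonempty overlaps:
  A1={{q1},{q1,q2},{q1,q3},{q1,q4},{q1,q7},{q1,q2,q3}} A2={{q1},{q5},{q6},{q7},{q1,q2},{q1,q3},{q1,q4},{q1,q7},{q2,q6},{q2,q7},{q3,q6},{q3,q7},{q4,q7},{q6,q7},{q1,q2,q3},{q2,q3,q6},{q2,q3,q7},{q2,q4,q7}} A3={{q2},{q1,q2},{q2,q3},{q2,q4},{q2,q6},{q2,q7},{q1,q2,q3},{q2,q3,q6},{q2,q3,q7},{q2,q4,q7}} A4={{q4},{q1,q4},{q2,q4},{q4,q7},{q2,q4,q7}} A5={{q3},{q6},{q1,q3},{q2,q3},{q2,q6},{q3,q6},{q3,q7},{q6,q7},{q1,q2,q3},{q2,q3,q6},{q2,q3,q7}}
  A12={{q1},{q1,q2},{q1,q3},{q1,q4},{q1,q7},{q1,q2,q3}} A13={{q1,q2},{q1,q2,q3}} A14={{q1,q4}} A15={{q1,q3},{q1,q2,q3}} A23={{q1,q2},{q2,q6},{q2,q7},{q1,q2,q3},{q2,q3,q6},{q2,q3,q7},{q2,q4,q7}} A24={{q1,q4},{q4,q7},{q2,q4,q7}} A25={{q6},{q1,q3},{q2,q6},{q3,q6},{q3,q7},{q6,q7},{q1,q2,q3},{q2,q3,q6},{q2,q3,q7}} A34={{q2,q4},{q2,q4,q7}} A35={{q2,q3},{q2,q6},{q1,q2,q3},{q2,q3,q6},{q2,q3,q7}}
  A123={{q1,q2},{q1,q2,q3}} A124={{q1,q4}} A125={{q1,q3},{q1,q2,q3}} A135={{q1,q2,q3}} A234={{q2,q4,q7}} A235={{q2,q6},{q1,q2,q3},{q2,q3,q6},{q2,q3,q7}}
  A1235={{q1,q2,q3}}
components per intersection:
  A1: {{q1},{q1,q2},{q1,q3},{q1,q4},{q1,q7},{q1,q2,q3}}
  A2: {{q1},{q6},{q7},{q1,q2},{q1,q3},{q1,q4},{q1,q7},{q2,q6},{q2,q7},{q3,q6},{q3,q7},{q4,q7},{q6,q7},{q1,q2,q3},{q2,q3,q6},{q2,q3,q7},{q2,q4,q7}} {{q5}}
  A3: {{q2},{q1,q2},{q2,q3},{q2,q4},{q2,q6},{q2,q7},{q1,q2,q3},{q2,q3,q6},{q2,q3,q7},{q2,q4,q7}}
  A4: {{q4},{q1,q4},{q2,q4},{q4,q7},{q2,q4,q7}}
  A5: {{q3},{q6},{q1,q3},{q2,q3},{q2,q6},{q3,q6},{q3,q7},{q6,q7},{q1,q2,q3},{q2,q3,q6},{q2,q3,q7}}
  A12: {{q1},{q1,q2},{q1,q3},{q1,q4},{q1,q7},{q1,q2,q3}}
  A13: {{q1,q2},{q1,q2,q3}}
  A14: {{q1,q4}}
  A15: {{q1,q3},{q1,q2,q3}}
  A23: {{q1,q2},{q1,q2,q3}} {{q2,q6},{q2,q3,q6}} {{q2,q7},{q2,q3,q7},{q2,q4,q7}}
  A24: {{q1,q4}} {{q4,q7},{q2,q4,q7}}
  A25: {{q6},{q2,q6},{q3,q6},{q6,q7},{q2,q3,q6}} {{q1,q3},{q1,q2,q3}} {{q3,q7},{q2,q3,q7}}
  A34: {{q2,q4},{q2,q4,q7}}
  A35: {{q2,q3},{q2,q6},{q1,q2,q3},{q2,q3,q6},{q2,q3,q7}}
  A123: {{q1,q2},{q1,q2,q3}}
  A124: {{q1,q4}}
  A125: {{q1,q3},{q1,q2,q3}}
  A135: {{q1,q2,q3}}
  A234: {{q2,q4,q7}}
  A235: {{q2,q6},{q2,q3,q6}} {{q1,q2,q3}} {{q2,q3,q7}}
  A1235: {{q1,q2,q3}}
C dims 6,14,8,1; δ0: rk 4, SNF 1^4; δ1: rk 7, SNF 1^7; δ2: rk 1, SNF 1^1
degree 0: 6−4−0 = 2 → Ȟ^0 ≅ Z^2
degree 1: 14−7−4 = 3 → Ȟ^1 ≅ Z^3
degree 2: 8−1−7 = 0 → Ȟ^2 ≅ 0


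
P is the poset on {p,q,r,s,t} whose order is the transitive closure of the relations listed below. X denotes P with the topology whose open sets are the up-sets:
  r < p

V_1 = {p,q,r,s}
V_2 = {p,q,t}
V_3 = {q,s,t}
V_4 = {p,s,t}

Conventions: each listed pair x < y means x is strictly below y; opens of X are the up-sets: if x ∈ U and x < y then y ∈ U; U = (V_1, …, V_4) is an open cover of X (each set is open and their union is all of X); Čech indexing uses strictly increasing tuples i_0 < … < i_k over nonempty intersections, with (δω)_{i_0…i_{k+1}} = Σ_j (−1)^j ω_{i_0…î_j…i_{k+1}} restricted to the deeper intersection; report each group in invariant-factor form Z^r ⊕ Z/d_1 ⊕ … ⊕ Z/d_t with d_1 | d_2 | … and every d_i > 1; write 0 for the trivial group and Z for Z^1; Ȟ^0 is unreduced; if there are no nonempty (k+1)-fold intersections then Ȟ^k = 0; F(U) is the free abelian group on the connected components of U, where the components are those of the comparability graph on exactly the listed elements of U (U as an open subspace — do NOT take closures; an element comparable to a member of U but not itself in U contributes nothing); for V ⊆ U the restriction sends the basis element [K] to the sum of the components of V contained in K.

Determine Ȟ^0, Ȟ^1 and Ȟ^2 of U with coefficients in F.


cover nerve:
  V12={p,q} V13={q,s} V14={p,s} V23={q,t} V24={p,t} V34={s,t}
  V123={q} V124={p} V134={s} V234={t}
components per intersection:
  V1: {p,r} {q} {s}
  V2: {p} {q} {t}
  V3: {q} {s} {t}
  V4: {p} {s} {t}
  V12: {p} {q}
  V13: {q} {s}
  V14: {p} {s}
  V23: {q} {t}
  V24: {p} {t}
  V34: {s} {t}
  V123: {q}
  V124: {p}
  V134: {s}
  V234: {t}
C dims 12,12,4; δ0: rk 8, SNF 1^8; δ1: rk 4, SNF 1^4
Ȟ^0: (12−8)−0=4 ⇒ Z^4
Ȟ^1: (12−4)−8=0 ⇒ 0
Ȟ^2: (4−0)−4=0 ⇒ 0

Ȟ^0(U;F) ≅ Z^4,  Ȟ^1(U;F) ≅ 0,  Ȟ^2(U;F) ≅ 0


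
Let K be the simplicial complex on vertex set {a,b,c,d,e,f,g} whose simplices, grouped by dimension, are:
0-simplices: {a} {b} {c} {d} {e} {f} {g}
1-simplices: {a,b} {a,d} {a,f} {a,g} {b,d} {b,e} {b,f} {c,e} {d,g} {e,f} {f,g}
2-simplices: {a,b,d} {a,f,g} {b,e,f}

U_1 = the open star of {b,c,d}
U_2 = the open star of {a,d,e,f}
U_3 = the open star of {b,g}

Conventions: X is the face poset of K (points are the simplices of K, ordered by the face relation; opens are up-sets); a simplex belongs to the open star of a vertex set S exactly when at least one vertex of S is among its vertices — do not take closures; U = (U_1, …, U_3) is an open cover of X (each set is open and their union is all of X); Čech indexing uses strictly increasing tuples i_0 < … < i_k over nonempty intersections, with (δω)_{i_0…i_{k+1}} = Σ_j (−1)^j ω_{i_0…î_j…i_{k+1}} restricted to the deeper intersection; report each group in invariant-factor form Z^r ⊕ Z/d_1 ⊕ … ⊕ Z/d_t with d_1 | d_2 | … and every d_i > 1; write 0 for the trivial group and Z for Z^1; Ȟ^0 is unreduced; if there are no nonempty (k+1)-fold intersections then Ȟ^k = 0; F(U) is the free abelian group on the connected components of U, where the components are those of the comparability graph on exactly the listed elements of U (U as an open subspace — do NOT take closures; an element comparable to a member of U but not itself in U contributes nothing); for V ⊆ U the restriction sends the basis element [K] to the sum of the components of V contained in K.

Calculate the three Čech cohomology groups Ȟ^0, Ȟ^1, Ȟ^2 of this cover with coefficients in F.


intersection data:
  U1={{b},{c},{d},{a,b},{a,d},{b,d},{b,e},{b,f},{c,e},{d,g},{a,b,d},{b,e,f}} U2={{a},{d},{e},{f},{a,b},{a,d},{a,f},{a,g},{b,d},{b,e},{b,f},{c,e},{d,g},{e,f},{f,g},{a,b,d},{a,f,g},{b,e,f}} U3={{b},{g},{a,b},{a,g},{b,d},{b,e},{b,f},{d,g},{f,g},{a,b,d},{a,f,g},{b,e,f}}
  U12={{d},{a,b},{a,d},{b,d},{b,e},{b,f},{c,e},{d,g},{a,b,d},{b,e,f}} U13={{b},{a,b},{b,d},{b,e},{b,f},{d,g},{a,b,d},{b,e,f}} U23={{a,b},{a,g},{b,d},{b,e},{b,f},{d,g},{f,g},{a,b,d},{a,f,g},{b,e,f}}
  U123={{a,b},{b,d},{b,e},{b,f},{d,g},{a,b,d},{b,e,f}}
components per intersection:
  U1: {{b},{d},{a,b},{a,d},{b,d},{b,e},{b,f},{d,g},{a,b,d},{b,e,f}} {{c},{c,e}}
  U2: {{a},{d},{e},{f},{a,b},{a,d},{a,f},{a,g},{b,d},{b,e},{b,f},{c,e},{d,g},{e,f},{f,g},{a,b,d},{a,f,g},{b,e,f}}
  U3: {{b},{a,b},{b,d},{b,e},{b,f},{a,b,d},{b,e,f}} {{g},{a,g},{d,g},{f,g},{a,f,g}}
  U12: {{d},{a,b},{a,d},{b,d},{d,g},{a,b,d}} {{b,e},{b,f},{b,e,f}} {{c,e}}
  U13: {{b},{a,b},{b,d},{b,e},{b,f},{a,b,d},{b,e,f}} {{d,g}}
  U23: {{a,b},{b,d},{a,b,d}} {{a,g},{f,g},{a,f,g}} {{b,e},{b,f},{b,e,f}} {{d,g}}
  U123: {{a,b},{b,d},{a,b,d}} {{b,e},{b,f},{b,e,f}} {{d,g}}
C dims 5,9,3; δ0: rk 4, SNF 1^4; δ1: rk 3, SNF 1^3
Ȟ^0 = (5 − 4) − 0 = 1, so Ȟ^0 ≅ Z
Ȟ^1 = (9 − 3) − 4 = 2, so Ȟ^1 ≅ Z^2
Ȟ^2 = (3 − 0) − 3 = 0, so Ȟ^2 ≅ 0

Ȟ^0 = Z, Ȟ^1 = Z^2 and Ȟ^2 = 0


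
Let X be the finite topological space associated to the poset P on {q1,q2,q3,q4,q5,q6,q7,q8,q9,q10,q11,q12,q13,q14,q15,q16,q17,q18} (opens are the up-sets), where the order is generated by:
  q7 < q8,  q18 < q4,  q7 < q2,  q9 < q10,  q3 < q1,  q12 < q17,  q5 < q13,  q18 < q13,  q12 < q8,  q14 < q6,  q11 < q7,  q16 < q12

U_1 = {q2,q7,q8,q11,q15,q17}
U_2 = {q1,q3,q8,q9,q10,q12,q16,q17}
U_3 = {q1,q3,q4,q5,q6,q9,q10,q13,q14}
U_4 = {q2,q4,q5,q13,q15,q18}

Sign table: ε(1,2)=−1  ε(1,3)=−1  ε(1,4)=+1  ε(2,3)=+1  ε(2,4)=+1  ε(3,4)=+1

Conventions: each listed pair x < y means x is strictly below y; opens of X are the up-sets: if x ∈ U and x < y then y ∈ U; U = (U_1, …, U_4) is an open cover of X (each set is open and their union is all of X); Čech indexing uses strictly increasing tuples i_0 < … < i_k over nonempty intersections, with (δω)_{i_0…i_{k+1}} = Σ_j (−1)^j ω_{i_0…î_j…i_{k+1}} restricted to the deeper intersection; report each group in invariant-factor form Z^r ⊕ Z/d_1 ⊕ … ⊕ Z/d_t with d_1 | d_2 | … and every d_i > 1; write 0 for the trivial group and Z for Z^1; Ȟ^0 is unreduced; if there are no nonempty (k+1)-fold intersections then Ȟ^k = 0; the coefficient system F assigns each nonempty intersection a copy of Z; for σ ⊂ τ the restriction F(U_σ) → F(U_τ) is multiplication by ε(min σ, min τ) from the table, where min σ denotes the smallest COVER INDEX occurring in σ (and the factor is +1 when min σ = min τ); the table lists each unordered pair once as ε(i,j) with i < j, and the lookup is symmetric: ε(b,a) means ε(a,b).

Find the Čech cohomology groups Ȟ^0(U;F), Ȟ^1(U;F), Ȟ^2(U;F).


nerve simplices:
  U12={q8,q17} U14={q2,q15} U23={q1,q3,q9,q10} U34={q4,q5,q13}
C dims 4,4; δ0: rk 4, SNF 1^3·2
degree 0: 4−4−0 = 0 → Ȟ^0 ≅ 0
degree 1: 4−0−4 = 0 plus torsion [2] → Ȟ^1 ≅ Z/2
degree 2: 0−0−0 = 0 → Ȟ^2 ≅ 0

Ȟ^0(U;F) ≅ 0, Ȟ^1(U;F) ≅ Z/2, Ȟ^2(U;F) ≅ 0


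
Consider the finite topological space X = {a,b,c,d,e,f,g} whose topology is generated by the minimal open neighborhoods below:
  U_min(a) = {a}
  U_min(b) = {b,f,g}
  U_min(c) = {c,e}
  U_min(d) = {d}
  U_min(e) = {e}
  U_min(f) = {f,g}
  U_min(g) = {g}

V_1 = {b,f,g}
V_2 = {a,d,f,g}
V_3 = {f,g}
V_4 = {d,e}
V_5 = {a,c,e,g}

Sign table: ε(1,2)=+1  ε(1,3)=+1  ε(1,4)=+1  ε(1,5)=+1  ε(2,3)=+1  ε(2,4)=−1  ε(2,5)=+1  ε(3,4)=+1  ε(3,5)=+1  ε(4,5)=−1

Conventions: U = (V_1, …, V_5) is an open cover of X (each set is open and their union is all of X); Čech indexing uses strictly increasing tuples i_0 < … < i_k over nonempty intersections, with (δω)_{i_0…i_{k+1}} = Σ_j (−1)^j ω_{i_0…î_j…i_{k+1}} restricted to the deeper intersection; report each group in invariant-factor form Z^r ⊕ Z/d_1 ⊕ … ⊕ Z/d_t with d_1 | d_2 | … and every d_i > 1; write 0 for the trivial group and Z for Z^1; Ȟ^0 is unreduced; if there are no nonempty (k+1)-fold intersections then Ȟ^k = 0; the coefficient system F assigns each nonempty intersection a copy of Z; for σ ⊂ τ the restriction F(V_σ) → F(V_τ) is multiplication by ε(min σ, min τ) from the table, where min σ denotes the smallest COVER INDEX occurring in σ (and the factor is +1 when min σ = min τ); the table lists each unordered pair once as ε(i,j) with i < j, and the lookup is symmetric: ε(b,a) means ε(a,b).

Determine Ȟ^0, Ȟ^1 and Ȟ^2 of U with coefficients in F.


intersection data:
  V12={f,g} V13={f,g} V15={g} V23={f,g} V24={d} V25={a,g} V35={g} V45={e}
  V123={f,g} V125={g} V135={g} V235={g}
  V1235={g}
C dims 5,8,4,1; δ0: rk 4, SNF 1^4; δ1: rk 3, SNF 1^3; δ2: rk 1, SNF 1^1
Ȟ^0 = (5 − 4) − 0 = 1, so Ȟ^0 ≅ Z
Ȟ^1 = (8 − 3) − 4 = 1, so Ȟ^1 ≅ Z
Ȟ^2 = (4 − 1) − 3 = 0, so Ȟ^2 ≅ 0

Ȟ^0 ≅ Z; Ȟ^1 ≅ Z; Ȟ^2 ≅ 0


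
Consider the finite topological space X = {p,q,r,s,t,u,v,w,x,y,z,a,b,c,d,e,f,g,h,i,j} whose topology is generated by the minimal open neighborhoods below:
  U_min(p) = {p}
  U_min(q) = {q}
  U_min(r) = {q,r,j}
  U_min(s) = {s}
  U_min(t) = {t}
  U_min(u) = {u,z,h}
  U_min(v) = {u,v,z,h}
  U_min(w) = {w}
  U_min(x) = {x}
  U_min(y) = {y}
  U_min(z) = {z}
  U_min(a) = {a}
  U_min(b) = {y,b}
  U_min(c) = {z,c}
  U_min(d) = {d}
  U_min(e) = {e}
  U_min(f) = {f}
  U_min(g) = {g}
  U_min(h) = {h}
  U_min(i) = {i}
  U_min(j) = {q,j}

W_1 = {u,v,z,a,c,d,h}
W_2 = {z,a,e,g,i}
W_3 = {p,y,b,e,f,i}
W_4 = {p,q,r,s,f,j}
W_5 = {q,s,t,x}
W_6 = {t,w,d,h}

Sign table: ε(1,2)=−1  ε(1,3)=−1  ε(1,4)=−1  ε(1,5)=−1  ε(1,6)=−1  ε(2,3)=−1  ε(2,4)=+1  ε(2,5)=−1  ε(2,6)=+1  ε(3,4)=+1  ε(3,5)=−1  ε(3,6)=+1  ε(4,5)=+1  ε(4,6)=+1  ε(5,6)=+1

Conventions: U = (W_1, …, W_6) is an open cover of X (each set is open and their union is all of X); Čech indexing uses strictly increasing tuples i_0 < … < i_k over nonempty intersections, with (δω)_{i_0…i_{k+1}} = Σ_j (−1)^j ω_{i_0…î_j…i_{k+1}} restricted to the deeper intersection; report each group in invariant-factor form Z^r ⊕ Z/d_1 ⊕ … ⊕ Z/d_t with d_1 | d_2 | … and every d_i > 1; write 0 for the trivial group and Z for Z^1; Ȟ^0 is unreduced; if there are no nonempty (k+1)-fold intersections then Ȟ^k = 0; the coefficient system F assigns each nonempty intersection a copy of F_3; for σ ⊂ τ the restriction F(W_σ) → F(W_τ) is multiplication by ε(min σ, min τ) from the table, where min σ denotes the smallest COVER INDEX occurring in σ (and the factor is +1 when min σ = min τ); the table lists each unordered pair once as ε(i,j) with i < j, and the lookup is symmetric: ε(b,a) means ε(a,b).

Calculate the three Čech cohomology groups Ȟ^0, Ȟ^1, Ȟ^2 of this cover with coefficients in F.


Ȟ^0 = 0, Ȟ^1 = 0, Ȟ^2 = 0

nonempty intersections:
  W12={z,a} W16={d,h} W23={e,i} W34={p,f} W45={q,s} W56={t}
C dims 6,6; δ0: rk_F3 6
Ȟ^0: (6−6)−0=0 ⇒ 0
Ȟ^1: (6−0)−6=0 ⇒ 0
Ȟ^2: (0−0)−0=0 ⇒ 0


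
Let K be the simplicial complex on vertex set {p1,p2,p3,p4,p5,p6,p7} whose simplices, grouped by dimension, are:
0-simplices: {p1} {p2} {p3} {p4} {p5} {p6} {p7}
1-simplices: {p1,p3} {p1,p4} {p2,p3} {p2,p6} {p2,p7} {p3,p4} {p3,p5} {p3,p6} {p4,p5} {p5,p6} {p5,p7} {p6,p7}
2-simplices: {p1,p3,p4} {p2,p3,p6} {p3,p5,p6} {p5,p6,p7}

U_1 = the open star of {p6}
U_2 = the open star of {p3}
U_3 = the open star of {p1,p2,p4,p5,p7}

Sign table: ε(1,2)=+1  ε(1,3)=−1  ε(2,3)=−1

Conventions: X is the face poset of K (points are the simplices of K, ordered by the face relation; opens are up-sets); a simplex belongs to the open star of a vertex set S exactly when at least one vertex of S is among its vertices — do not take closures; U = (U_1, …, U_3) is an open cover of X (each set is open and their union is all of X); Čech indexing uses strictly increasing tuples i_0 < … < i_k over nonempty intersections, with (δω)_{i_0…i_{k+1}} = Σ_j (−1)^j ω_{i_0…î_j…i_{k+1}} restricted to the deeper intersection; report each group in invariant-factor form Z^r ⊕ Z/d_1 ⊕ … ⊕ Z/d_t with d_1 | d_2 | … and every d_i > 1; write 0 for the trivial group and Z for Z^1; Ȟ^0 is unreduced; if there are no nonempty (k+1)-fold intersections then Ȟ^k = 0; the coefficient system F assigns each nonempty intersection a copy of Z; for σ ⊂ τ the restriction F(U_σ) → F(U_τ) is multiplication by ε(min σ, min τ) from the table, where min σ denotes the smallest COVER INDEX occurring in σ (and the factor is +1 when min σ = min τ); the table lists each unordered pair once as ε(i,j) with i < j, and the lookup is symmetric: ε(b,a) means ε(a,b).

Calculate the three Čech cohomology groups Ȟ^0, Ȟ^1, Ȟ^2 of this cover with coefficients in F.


nonempty overlaps:
  U1={{p6},{p2,p6},{p3,p6},{p5,p6},{p6,p7},{p2,p3,p6},{p3,p5,p6},{p5,p6,p7}} U2={{p3},{p1,p3},{p2,p3},{p3,p4},{p3,p5},{p3,p6},{p1,p3,p4},{p2,p3,p6},{p3,p5,p6}} U3={{p1},{p2},{p4},{p5},{p7},{p1,p3},{p1,p4},{p2,p3},{p2,p6},{p2,p7},{p3,p4},{p3,p5},{p4,p5},{p5,p6},{p5,p7},{p6,p7},{p1,p3,p4},{p2,p3,p6},{p3,p5,p6},{p5,p6,p7}}
  U12={{p3,p6},{p2,p3,p6},{p3,p5,p6}} U13={{p2,p6},{p5,p6},{p6,p7},{p2,p3,p6},{p3,p5,p6},{p5,p6,p7}} U23={{p1,p3},{p2,p3},{p3,p4},{p3,p5},{p1,p3,p4},{p2,p3,p6},{p3,p5,p6}}
  U123={{p2,p3,p6},{p3,p5,p6}}
C dims 3,3,1; δ0: rk 2, SNF 1^2; δ1: rk 1, SNF 1^1
degree 0: 3−2−0 = 1 → Ȟ^0 ≅ Z
degree 1: 3−1−2 = 0 → Ȟ^1 ≅ 0
degree 2: 1−0−1 = 0 → Ȟ^2 ≅ 0

Ȟ^0(U;F) ≅ Z, Ȟ^1(U;F) ≅ 0 and Ȟ^2(U;F) ≅ 0


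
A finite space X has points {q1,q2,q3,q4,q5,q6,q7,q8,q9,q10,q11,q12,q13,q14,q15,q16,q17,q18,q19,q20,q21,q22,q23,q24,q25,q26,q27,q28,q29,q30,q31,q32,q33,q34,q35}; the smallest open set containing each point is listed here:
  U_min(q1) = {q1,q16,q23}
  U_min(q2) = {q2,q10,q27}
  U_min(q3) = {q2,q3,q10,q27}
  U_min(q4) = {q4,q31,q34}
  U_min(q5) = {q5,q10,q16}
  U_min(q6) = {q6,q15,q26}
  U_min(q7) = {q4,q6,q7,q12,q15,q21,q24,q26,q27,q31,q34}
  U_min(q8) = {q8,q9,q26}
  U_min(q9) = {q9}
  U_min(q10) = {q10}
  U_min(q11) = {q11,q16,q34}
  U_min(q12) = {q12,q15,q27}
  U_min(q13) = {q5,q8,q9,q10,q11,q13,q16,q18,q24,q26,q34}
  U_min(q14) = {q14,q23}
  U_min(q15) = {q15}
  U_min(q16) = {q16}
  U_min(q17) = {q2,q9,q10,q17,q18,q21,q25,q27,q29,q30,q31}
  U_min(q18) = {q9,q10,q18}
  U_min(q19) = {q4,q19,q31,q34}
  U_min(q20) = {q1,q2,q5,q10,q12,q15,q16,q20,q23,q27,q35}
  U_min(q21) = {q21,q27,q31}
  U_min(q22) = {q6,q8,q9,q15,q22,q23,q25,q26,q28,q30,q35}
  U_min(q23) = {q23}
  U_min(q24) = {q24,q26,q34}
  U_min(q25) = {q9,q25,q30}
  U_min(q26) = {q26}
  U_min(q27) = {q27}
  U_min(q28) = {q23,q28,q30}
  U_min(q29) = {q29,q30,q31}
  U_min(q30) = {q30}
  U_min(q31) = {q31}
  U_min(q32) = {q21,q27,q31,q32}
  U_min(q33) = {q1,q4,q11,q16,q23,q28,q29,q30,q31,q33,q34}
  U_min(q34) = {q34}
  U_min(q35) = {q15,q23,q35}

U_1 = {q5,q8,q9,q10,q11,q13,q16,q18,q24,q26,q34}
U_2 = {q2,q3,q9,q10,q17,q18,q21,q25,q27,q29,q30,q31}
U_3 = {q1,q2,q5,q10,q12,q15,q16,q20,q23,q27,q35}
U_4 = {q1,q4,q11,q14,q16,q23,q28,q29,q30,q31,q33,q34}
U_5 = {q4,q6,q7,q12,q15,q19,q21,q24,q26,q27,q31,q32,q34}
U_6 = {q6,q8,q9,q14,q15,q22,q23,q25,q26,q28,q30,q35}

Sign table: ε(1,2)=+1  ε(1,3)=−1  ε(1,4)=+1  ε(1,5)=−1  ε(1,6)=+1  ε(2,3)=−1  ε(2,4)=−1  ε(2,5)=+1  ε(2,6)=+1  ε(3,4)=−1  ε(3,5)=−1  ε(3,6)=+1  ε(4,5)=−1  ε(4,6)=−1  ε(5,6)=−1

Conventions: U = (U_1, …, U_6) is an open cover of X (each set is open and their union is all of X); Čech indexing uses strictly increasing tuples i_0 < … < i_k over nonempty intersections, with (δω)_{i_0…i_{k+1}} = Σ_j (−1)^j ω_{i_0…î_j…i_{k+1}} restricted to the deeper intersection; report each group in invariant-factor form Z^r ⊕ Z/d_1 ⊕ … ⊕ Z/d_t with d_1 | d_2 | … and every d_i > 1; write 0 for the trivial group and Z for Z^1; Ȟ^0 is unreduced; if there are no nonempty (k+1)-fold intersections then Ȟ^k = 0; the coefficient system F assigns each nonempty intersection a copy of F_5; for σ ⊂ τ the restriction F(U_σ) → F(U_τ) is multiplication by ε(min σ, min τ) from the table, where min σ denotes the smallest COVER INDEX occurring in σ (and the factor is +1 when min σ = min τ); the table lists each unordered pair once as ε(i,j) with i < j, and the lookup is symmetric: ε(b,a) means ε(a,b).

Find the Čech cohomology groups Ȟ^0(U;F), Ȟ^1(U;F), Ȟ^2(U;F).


Ȟ^0 = 0, Ȟ^1 = 0 and Ȟ^2 = Z/5

nerve simplices:
  U12={q9,q10,q18} U13={q5,q10,q16} U14={q11,q16,q34} U15={q24,q26,q34} U16={q8,q9,q26} U23={q2,q10,q27} U24={q29,q30,q31} U25={q21,q27,q31} U26={q9,q25,q30} U34={q1,q16,q23} U35={q12,q15,q27} U36={q15,q23,q35} U45={q4,q31,q34} U46={q14,q23,q28,q30} U56={q6,q15,q26}
  U123={q10} U126={q9} U134={q16} U145={q34} U156={q26} U235={q27} U245={q31} U246={q30} U346={q23} U356={q15}
C dims 6,15,10; δ0: rk_F5 6; δ1: rk_F5 9
degree 0: 6−6−0 = 0 → Ȟ^0 ≅ 0
degree 1: 15−9−6 = 0 → Ȟ^1 ≅ 0
degree 2: 10−0−9 = 1 → Ȟ^2 ≅ Z/5


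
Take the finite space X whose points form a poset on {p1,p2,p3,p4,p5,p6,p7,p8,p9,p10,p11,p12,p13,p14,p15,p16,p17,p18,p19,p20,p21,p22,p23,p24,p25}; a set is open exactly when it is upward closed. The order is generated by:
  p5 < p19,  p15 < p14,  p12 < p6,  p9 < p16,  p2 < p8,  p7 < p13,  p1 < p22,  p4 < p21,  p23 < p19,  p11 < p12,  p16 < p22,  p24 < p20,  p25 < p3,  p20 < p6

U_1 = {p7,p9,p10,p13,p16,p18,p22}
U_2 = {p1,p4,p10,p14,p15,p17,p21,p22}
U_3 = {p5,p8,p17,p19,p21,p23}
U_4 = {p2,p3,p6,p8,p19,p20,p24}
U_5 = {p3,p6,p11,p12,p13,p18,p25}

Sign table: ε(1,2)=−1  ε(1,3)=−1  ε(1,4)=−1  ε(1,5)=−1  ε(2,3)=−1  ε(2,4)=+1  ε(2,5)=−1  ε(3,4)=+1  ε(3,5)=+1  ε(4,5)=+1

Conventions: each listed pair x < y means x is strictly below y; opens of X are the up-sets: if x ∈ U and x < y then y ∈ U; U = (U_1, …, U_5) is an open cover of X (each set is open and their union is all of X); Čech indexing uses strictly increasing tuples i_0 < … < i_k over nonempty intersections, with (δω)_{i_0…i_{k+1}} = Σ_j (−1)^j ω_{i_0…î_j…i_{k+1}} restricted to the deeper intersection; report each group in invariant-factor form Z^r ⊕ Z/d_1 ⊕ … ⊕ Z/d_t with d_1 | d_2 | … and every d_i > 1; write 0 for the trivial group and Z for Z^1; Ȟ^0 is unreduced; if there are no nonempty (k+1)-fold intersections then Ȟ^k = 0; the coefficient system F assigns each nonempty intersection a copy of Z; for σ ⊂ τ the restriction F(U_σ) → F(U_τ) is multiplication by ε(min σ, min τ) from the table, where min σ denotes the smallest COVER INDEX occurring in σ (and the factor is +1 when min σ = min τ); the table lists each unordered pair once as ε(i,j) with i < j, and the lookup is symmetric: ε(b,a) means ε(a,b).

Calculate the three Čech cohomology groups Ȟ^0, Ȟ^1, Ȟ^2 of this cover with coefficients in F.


intersection data:
  U12={p10,p22} U15={p13,p18} U23={p17,p21} U34={p8,p19} U45={p3,p6}
C dims 5,5; δ0: rk 5, SNF 1^4·2
Ȟ^0 = (5 − 5) − 0 = 0, so Ȟ^0 ≅ 0
Ȟ^1 = (5 − 0) − 5 = 0 plus torsion [2], so Ȟ^1 ≅ Z/2
Ȟ^2 = (0 − 0) − 0 = 0, so Ȟ^2 ≅ 0

Ȟ^0 = 0, Ȟ^1 = Z/2 and Ȟ^2 = 0


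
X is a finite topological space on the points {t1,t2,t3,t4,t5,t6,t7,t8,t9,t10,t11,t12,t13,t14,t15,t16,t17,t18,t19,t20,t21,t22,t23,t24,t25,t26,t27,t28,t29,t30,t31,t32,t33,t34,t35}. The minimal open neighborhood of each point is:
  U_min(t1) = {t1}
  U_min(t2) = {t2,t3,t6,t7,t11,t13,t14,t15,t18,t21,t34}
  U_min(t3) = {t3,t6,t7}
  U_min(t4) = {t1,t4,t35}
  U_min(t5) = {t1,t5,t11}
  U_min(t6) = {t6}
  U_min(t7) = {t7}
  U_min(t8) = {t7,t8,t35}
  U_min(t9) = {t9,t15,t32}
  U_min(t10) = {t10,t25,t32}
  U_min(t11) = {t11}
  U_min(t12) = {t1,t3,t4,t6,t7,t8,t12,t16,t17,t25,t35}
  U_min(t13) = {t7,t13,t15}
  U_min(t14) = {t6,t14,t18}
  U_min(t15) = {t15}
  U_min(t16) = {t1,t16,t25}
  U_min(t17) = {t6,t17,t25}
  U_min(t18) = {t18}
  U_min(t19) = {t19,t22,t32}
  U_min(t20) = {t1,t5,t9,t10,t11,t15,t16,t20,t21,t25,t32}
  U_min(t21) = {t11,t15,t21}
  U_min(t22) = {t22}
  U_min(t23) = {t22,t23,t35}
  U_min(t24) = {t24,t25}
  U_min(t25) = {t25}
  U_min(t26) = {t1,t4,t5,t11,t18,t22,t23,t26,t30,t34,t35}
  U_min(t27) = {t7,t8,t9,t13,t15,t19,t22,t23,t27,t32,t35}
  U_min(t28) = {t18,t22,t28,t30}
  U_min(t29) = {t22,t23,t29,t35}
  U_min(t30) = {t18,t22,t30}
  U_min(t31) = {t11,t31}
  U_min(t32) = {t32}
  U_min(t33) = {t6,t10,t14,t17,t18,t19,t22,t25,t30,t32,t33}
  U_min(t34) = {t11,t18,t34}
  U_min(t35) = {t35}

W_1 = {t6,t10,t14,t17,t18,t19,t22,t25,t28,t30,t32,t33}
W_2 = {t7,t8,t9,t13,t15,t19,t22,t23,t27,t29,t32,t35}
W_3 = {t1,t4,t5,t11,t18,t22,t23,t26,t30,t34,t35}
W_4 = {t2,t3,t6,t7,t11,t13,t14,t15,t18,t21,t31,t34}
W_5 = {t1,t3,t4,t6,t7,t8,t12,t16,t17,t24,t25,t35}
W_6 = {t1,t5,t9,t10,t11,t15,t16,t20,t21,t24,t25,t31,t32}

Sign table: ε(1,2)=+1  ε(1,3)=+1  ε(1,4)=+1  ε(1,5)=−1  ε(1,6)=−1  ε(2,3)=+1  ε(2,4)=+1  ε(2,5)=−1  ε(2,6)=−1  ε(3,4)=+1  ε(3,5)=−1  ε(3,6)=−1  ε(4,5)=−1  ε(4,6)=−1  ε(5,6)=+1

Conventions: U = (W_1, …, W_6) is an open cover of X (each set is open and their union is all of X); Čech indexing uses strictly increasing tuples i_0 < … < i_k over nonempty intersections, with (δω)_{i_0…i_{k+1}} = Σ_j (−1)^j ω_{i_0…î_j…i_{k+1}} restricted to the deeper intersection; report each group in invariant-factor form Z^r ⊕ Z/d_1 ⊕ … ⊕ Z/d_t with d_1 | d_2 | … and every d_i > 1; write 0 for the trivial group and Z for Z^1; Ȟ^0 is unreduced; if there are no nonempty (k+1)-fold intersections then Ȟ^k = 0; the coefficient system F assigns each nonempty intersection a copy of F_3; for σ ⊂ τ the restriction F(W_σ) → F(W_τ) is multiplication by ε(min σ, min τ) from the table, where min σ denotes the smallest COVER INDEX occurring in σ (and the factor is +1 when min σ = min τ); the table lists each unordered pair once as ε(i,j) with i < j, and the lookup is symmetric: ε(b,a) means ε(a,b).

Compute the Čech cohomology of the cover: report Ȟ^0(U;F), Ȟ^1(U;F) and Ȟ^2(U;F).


cover nerve:
  W12={t19,t22,t32} W13={t18,t22,t30} W14={t6,t14,t18} W15={t6,t17,t25} W16={t10,t25,t32} W23={t22,t23,t35} W24={t7,t13,t15} W25={t7,t8,t35} W26={t9,t15,t32} W34={t11,t18,t34} W35={t1,t4,t35} W36={t1,t5,t11} W45={t3,t6,t7} W46={t11,t15,t21,t31} W56={t1,t16,t24,t25}
  W123={t22} W126={t32} W134={t18} W145={t6} W156={t25} W235={t35} W245={t7} W246={t15} W346={t11} W356={t1}
C dims 6,15,10; δ0: rk_F3 5; δ1: rk_F3 10
Ȟ^0: (6−5)−0=1 ⇒ Z/3
Ȟ^1: (15−10)−5=0 ⇒ 0
Ȟ^2: (10−0)−10=0 ⇒ 0

Ȟ^0 = Z/3, Ȟ^1 = 0, Ȟ^2 = 0


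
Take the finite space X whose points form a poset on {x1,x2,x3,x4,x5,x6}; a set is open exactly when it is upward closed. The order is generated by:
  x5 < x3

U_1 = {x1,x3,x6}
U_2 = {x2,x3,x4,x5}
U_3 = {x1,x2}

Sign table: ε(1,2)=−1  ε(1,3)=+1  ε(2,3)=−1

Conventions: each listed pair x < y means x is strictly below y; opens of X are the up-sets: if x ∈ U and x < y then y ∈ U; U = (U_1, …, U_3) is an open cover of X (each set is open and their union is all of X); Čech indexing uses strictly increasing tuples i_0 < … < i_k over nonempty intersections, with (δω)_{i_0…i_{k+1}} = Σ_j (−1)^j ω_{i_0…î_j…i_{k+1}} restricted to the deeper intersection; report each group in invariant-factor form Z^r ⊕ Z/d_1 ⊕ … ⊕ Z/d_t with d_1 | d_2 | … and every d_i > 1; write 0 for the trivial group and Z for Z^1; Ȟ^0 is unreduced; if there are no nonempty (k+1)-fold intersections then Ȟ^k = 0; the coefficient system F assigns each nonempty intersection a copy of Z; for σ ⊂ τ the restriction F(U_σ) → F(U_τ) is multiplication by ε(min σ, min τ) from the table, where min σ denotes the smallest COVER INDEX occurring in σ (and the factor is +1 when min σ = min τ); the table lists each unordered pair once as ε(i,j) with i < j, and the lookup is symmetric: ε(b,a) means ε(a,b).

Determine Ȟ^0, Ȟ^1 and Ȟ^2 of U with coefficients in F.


nerve simplices:
  U12={x3} U13={x1} U23={x2}
C dims 3,3; δ0: rk 2, SNF 1^2
degree 0: 3−2−0 = 1 → Ȟ^0 ≅ Z
degree 1: 3−0−2 = 1 → Ȟ^1 ≅ Z
degree 2: 0−0−0 = 0 → Ȟ^2 ≅ 0

Ȟ^0(U;F) ≅ Z; Ȟ^1(U;F) ≅ Z; Ȟ^2(U;F) ≅ 0


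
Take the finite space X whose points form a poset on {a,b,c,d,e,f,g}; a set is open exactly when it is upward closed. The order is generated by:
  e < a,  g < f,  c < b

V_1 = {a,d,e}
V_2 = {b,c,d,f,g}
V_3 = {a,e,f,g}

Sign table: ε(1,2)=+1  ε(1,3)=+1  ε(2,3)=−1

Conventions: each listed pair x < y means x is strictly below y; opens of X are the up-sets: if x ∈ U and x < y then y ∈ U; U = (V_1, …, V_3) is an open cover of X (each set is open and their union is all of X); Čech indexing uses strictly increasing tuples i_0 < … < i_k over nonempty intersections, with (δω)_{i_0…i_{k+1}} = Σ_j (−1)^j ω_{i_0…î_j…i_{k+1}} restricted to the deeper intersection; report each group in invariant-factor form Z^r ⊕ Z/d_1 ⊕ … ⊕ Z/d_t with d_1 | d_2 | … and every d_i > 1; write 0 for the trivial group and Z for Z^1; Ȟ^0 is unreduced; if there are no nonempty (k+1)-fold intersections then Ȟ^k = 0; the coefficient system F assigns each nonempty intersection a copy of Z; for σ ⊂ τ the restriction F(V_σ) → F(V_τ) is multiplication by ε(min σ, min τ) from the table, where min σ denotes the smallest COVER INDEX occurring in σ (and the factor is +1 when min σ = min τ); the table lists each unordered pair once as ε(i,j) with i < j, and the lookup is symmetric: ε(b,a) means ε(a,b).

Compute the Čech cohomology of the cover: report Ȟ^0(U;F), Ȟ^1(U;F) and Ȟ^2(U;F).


nerve of the cover:
  V12={d} V13={a,e} V23={f,g}
C dims 3,3; δ0: rk 3, SNF 1^2·2
Ȟ^0 = (3 − 3) − 0 = 0, so Ȟ^0 ≅ 0
Ȟ^1 = (3 − 0) − 3 = 0 plus torsion [2], so Ȟ^1 ≅ Z/2
Ȟ^2 = (0 − 0) − 0 = 0, so Ȟ^2 ≅ 0

Ȟ^0(U;F) ≅ 0, Ȟ^1(U;F) ≅ Z/2 and Ȟ^2(U;F) ≅ 0


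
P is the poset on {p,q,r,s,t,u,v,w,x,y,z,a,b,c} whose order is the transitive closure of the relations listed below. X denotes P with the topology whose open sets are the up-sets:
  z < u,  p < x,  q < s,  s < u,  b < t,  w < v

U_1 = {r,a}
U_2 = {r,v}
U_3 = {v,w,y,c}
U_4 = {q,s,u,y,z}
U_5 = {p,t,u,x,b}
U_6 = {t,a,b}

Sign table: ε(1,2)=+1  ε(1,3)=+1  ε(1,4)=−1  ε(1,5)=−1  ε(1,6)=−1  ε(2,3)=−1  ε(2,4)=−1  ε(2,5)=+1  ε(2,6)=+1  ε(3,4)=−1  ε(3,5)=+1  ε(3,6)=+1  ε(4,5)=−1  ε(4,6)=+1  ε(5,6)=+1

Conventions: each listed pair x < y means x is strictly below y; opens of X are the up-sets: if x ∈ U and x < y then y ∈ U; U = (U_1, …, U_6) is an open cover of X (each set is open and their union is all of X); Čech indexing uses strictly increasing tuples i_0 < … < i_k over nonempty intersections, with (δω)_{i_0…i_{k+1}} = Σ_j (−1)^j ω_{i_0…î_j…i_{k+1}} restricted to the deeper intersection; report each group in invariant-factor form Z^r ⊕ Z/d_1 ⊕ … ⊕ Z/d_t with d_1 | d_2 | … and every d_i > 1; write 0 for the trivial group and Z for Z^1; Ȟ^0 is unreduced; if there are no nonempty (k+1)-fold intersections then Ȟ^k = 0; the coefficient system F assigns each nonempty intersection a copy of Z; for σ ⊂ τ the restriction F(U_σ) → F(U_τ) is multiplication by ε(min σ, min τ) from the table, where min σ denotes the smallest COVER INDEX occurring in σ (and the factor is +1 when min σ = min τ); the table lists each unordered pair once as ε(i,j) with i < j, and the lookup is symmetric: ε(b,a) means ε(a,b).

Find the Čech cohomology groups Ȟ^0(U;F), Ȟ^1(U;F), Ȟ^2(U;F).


nerve simplices:
  U12={r} U16={a} U23={v} U34={y} U45={u} U56={t,b}
C dims 6,6; δ0: rk 5, SNF 1^5
degree 0: 6−5−0 = 1 → Ȟ^0 ≅ Z
degree 1: 6−0−5 = 1 → Ȟ^1 ≅ Z
degree 2: 0−0−0 = 0 → Ȟ^2 ≅ 0

Ȟ^0 ≅ Z; Ȟ^1 ≅ Z; Ȟ^2 ≅ 0


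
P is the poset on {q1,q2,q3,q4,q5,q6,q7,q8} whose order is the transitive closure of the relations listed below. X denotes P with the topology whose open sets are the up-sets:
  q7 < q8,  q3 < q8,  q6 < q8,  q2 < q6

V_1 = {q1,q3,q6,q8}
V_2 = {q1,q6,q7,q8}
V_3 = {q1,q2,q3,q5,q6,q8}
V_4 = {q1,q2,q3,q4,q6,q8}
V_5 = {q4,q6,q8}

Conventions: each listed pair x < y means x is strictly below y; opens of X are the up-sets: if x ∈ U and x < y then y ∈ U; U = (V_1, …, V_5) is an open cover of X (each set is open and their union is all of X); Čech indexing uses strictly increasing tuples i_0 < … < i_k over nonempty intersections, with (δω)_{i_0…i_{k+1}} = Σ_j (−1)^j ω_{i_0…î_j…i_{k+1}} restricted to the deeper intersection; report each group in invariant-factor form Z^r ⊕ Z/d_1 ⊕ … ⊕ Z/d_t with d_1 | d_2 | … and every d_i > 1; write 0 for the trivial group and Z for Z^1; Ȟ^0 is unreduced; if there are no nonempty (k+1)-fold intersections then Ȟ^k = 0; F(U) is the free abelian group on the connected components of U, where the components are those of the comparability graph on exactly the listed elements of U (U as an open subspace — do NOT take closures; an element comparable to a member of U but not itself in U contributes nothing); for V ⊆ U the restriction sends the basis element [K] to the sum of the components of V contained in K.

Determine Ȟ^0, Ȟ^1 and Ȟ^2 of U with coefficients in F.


Ȟ^0(U;F) ≅ Z^4; Ȟ^1(U;F) ≅ 0; Ȟ^2(U;F) ≅ 0

nerve of the cover:
  V12={q1,q6,q8} V13={q1,q3,q6,q8} V14={q1,q3,q6,q8} V15={q6,q8} V23={q1,q6,q8} V24={q1,q6,q8} V25={q6,q8} V34={q1,q2,q3,q6,q8} V35={q6,q8} V45={q4,q6,q8}
  V123={q1,q6,q8} V124={q1,q6,q8} V125={q6,q8} V134={q1,q3,q6,q8} V135={q6,q8} V145={q6,q8} V234={q1,q6,q8} V235={q6,q8} V245={q6,q8} V345={q6,q8}
  V1234={q1,q6,q8} V1235={q6,q8} V1245={q6,q8} V1345={q6,q8} V2345={q6,q8}
  V12345={q6,q8}
components per intersection:
  V1: {q1} {q3,q6,q8}
  V2: {q1} {q6,q7,q8}
  V3: {q1} {q2,q3,q6,q8} {q5}
  V4: {q1} {q2,q3,q6,q8} {q4}
  V5: {q4} {q6,q8}
  V12: {q1} {q6,q8}
  V13: {q1} {q3,q6,q8}
  V14: {q1} {q3,q6,q8}
  V15: {q6,q8}
  V23: {q1} {q6,q8}
  V24: {q1} {q6,q8}
  V25: {q6,q8}
  V34: {q1} {q2,q3,q6,q8}
  V35: {q6,q8}
  V45: {q4} {q6,q8}
  V123: {q1} {q6,q8}
  V124: {q1} {q6,q8}
  V125: {q6,q8}
  V134: {q1} {q3,q6,q8}
  V135: {q6,q8}
  V145: {q6,q8}
  V234: {q1} {q6,q8}
  V235: {q6,q8}
  V245: {q6,q8}
  V345: {q6,q8}
  V1234: {q1} {q6,q8}
  V1235: {q6,q8}
  V1245: {q6,q8}
  V1345: {q6,q8}
  V2345: {q6,q8}
  V12345: {q6,q8}
C dims 12,17,14,6; δ0: rk 8, SNF 1^8; δ1: rk 9, SNF 1^9; δ2: rk 5, SNF 1^5
Ȟ^0 = (12 − 8) − 0 = 4, so Ȟ^0 ≅ Z^4
Ȟ^1 = (17 − 9) − 8 = 0, so Ȟ^1 ≅ 0
Ȟ^2 = (14 − 5) − 9 = 0, so Ȟ^2 ≅ 0


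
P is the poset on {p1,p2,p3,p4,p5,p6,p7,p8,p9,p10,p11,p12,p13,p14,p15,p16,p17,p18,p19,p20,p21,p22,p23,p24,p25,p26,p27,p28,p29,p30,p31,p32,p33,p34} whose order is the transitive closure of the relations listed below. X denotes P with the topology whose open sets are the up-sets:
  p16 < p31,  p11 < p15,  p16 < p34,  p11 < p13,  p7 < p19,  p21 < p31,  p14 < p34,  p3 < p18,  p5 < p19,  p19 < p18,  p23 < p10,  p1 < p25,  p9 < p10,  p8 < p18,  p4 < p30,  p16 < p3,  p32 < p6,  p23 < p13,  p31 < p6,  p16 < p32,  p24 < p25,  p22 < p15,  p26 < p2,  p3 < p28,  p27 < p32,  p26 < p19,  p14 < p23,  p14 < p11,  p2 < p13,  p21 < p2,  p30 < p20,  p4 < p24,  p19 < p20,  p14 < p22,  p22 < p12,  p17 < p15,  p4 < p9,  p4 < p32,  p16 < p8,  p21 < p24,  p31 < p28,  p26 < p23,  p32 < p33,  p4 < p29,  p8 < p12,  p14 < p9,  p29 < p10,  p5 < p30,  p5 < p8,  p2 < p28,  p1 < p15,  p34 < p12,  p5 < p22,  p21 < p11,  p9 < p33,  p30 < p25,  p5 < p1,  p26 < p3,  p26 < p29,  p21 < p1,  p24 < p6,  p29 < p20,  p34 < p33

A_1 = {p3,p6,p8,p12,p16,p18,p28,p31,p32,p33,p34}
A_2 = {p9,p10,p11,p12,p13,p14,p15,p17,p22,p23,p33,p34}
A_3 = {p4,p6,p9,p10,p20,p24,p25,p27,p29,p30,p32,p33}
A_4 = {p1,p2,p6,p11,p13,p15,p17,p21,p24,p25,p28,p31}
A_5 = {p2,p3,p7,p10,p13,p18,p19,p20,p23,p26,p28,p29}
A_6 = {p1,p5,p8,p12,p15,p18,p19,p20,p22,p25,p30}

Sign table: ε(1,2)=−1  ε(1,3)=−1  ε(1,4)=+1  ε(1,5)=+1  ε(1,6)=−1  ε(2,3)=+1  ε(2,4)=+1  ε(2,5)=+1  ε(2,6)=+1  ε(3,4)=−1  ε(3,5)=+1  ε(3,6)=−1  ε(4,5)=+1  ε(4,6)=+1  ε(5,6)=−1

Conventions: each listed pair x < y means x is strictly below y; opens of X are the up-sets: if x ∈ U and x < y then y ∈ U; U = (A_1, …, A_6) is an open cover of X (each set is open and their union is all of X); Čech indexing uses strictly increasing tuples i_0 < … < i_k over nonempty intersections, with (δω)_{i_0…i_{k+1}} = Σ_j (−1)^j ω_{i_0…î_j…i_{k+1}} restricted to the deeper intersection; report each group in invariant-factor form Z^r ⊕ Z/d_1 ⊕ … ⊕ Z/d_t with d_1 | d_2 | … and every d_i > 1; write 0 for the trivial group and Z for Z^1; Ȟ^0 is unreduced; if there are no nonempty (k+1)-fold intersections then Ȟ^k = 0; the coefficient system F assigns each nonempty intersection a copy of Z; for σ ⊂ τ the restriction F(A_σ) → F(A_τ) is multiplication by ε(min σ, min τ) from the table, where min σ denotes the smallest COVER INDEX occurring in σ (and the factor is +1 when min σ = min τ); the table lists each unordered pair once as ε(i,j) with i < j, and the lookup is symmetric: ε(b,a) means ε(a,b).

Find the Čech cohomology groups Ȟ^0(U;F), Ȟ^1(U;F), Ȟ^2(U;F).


nonempty intersections:
  A12={p12,p33,p34} A13={p6,p32,p33} A14={p6,p28,p31} A15={p3,p18,p28} A16={p8,p12,p18} A23={p9,p10,p33} A24={p11,p13,p15,p17} A25={p10,p13,p23} A26={p12,p15,p22} A34={p6,p24,p25} A35={p10,p20,p29} A36={p20,p25,p30} A45={p2,p13,p28} A46={p1,p15,p25} A56={p18,p19,p20}
  A123={p33} A126={p12} A134={p6} A145={p28} A156={p18} A235={p10} A245={p13} A246={p15} A346={p25} A356={p20}
C dims 6,15,10; δ0: rk 6, SNF 1^5·2; δ1: rk 9, SNF 1^9
Ȟ^0: (6−6)−0=0 ⇒ 0
Ȟ^1: (15−9)−6=0 plus torsion [2] ⇒ Z/2
Ȟ^2: (10−0)−9=1 ⇒ Z

Ȟ^0 = 0,  Ȟ^1 = Z/2,  Ȟ^2 = Z


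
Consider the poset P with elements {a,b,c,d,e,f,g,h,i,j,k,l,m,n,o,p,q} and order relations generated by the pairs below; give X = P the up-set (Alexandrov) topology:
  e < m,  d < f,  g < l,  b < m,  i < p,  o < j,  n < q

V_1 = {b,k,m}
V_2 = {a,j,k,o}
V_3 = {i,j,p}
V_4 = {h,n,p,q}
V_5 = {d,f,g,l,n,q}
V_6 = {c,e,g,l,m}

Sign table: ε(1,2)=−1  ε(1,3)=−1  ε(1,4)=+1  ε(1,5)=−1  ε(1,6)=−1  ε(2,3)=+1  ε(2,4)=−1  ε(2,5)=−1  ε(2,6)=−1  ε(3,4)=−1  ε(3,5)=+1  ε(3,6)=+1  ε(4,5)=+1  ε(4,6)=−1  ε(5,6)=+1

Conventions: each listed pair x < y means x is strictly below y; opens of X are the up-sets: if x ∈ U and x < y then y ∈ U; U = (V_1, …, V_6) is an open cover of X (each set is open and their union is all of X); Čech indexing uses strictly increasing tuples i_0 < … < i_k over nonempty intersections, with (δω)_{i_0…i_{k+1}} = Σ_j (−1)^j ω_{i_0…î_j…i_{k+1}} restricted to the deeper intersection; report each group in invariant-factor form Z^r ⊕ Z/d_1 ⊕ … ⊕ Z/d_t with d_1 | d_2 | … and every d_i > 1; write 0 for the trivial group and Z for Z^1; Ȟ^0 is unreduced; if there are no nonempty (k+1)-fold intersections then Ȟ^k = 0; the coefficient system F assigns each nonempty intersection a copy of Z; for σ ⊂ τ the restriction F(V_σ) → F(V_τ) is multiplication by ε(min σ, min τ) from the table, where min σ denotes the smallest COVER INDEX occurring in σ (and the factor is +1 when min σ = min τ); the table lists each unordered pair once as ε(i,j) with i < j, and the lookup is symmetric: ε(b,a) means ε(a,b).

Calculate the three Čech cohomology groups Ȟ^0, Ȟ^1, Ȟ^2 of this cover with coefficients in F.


intersection data:
  V12={k} V16={m} V23={j} V34={p} V45={n,q} V56={g,l}
C dims 6,6; δ0: rk 6, SNF 1^5·2
Ȟ^0 = (6 − 6) − 0 = 0, so Ȟ^0 ≅ 0
Ȟ^1 = (6 − 0) − 6 = 0 plus torsion [2], so Ȟ^1 ≅ Z/2
Ȟ^2 = (0 − 0) − 0 = 0, so Ȟ^2 ≅ 0

Ȟ^0 ≅ 0, Ȟ^1 ≅ Z/2 and Ȟ^2 ≅ 0


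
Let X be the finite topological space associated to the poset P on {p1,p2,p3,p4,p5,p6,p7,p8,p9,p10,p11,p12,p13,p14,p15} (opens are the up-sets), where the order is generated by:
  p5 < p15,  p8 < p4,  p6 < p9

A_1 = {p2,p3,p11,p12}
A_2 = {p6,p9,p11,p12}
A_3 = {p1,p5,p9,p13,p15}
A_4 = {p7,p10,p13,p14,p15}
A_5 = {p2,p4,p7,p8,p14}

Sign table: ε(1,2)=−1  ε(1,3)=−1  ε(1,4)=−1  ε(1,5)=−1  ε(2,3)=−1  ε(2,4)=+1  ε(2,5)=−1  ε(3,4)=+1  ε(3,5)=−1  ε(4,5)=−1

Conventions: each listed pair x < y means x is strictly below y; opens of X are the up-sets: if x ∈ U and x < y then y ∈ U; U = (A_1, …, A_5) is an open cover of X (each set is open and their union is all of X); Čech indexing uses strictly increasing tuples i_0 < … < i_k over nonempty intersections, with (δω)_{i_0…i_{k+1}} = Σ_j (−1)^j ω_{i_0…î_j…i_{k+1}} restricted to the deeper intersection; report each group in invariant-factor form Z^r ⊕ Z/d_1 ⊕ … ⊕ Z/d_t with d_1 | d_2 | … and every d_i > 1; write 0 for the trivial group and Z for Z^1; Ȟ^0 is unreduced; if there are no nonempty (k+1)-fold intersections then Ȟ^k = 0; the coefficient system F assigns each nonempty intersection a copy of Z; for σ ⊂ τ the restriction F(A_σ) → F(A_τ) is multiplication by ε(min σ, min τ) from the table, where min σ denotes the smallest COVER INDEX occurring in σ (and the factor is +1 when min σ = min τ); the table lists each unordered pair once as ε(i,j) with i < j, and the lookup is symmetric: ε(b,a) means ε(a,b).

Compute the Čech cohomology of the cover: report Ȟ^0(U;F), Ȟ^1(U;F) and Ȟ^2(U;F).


cover nerve:
  A12={p11,p12} A15={p2} A23={p9} A34={p13,p15} A45={p7,p14}
C dims 5,5; δ0: rk 4, SNF 1^4
Ȟ^0: (5−4)−0=1 ⇒ Z
Ȟ^1: (5−0)−4=1 ⇒ Z
Ȟ^2: (0−0)−0=0 ⇒ 0

Ȟ^0(U;F) ≅ Z, Ȟ^1(U;F) ≅ Z, Ȟ^2(U;F) ≅ 0
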